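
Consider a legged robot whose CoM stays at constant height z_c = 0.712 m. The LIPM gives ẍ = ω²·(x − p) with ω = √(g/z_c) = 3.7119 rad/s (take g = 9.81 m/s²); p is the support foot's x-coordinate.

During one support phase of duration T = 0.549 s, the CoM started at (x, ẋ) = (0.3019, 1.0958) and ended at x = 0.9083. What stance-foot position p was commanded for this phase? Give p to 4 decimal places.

ωT = 3.7119·0.549 = 2.037833; cosh(ωT) = 3.902137, sinh(ωT) = 3.771826
x(T) = p + (x₀−p)·cosh(ωT) + (ẋ₀/ω)·sinh(ωT) ⇒ p·(1 − cosh) = x(T) − x₀·cosh − (ẋ₀/ω)·sinh
numerator   = 0.9083 − (0.3019)·3.902137 − (1.0958/3.7119)·3.771826 = -1.383246
denominator = 1 − 3.902137 = -2.902137
p = -1.383246 / -2.902137 = 0.4766

p = 0.4766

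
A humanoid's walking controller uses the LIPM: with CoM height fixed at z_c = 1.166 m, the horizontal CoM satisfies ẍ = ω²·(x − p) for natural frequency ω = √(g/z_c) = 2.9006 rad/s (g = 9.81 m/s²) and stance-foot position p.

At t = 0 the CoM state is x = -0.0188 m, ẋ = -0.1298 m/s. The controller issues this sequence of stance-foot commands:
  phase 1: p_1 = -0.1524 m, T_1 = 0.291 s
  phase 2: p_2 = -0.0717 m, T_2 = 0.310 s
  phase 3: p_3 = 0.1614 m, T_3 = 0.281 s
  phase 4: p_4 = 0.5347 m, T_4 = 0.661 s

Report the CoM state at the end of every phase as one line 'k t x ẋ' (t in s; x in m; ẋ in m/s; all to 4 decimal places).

1 0.2910 -0.0107 0.1885
2 0.6010 0.0823 0.4513
3 0.8820 0.1958 0.4011
4 1.5430 -0.1827 -1.8774

phase 1: p=-0.1524, T=0.291, ωT=0.844075, cosh=1.377890, sinh=0.947935; start (x,ẋ)=(-0.018800, -0.129800) → end (x,ẋ)=(-0.010733, 0.188494)
phase 2: p=-0.0717, T=0.310, ωT=0.899186, cosh=1.432251, sinh=1.025351; start (x,ẋ)=(-0.010733, 0.188494) → end (x,ẋ)=(0.082251, 0.451293)
phase 3: p=0.1614, T=0.281, ωT=0.815069, cosh=1.350970, sinh=0.908361; start (x,ẋ)=(0.082251, 0.451293) → end (x,ẋ)=(0.195801, 0.401143)
phase 4: p=0.5347, T=0.661, ωT=1.917297, cosh=3.474774, sinh=3.327770; start (x,ẋ)=(0.195801, 0.401143) → end (x,ẋ)=(-0.182679, -1.877354)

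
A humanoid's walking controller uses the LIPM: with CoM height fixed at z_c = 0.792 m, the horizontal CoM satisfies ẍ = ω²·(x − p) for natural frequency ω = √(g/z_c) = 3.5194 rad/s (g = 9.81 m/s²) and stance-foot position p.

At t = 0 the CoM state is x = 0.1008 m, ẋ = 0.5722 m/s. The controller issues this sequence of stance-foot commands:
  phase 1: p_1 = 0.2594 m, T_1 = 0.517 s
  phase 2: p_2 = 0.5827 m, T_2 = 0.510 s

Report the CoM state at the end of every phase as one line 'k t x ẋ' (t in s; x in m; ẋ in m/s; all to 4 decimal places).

1 0.5170 0.2457 0.1349
2 1.0270 -0.3475 -3.0541

phase 1: p=0.2594, T=0.517, ωT=1.819530, cosh=3.165530, sinh=3.003428; start (x,ẋ)=(0.100800, 0.572200) → end (x,ẋ)=(0.245658, 0.134872)
phase 2: p=0.5827, T=0.510, ωT=1.794894, cosh=3.092491, sinh=2.926346; start (x,ẋ)=(0.245658, 0.134872) → end (x,ẋ)=(-0.347455, -3.054099)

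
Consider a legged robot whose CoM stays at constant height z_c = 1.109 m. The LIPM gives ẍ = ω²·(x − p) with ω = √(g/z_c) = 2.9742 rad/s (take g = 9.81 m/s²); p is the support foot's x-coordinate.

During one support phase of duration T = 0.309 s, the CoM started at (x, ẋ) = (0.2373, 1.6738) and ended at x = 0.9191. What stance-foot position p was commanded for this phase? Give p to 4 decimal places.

p = 0.0415

ωT = 2.9742·0.309 = 0.919028; cosh(ωT) = 1.452879, sinh(ωT) = 1.053973
x(T) = p + (x₀−p)·cosh(ωT) + (ẋ₀/ω)·sinh(ωT) ⇒ p·(1 − cosh) = x(T) − x₀·cosh − (ẋ₀/ω)·sinh
numerator   = 0.9191 − (0.2373)·1.452879 − (1.6738/2.9742)·1.053973 = -0.018816
denominator = 1 − 1.452879 = -0.452879
p = -0.018816 / -0.452879 = 0.0415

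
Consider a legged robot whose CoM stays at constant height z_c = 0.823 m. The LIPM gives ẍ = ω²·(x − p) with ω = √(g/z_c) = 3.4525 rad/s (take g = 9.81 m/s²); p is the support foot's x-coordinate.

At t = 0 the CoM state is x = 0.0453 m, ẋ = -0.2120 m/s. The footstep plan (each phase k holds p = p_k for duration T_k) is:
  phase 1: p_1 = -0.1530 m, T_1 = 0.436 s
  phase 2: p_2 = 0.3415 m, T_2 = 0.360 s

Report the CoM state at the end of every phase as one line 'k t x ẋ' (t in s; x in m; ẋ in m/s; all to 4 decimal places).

1 0.4360 0.1842 0.9652
2 0.7960 0.4904 0.9491

phase 1: p=-0.1530, T=0.436, ωT=1.505290, cosh=2.363706, sinh=2.141754; start (x,ẋ)=(0.045300, -0.212000) → end (x,ẋ)=(0.184209, 0.965205)
phase 2: p=0.3415, T=0.360, ωT=1.242900, cosh=1.877098, sinh=1.588552; start (x,ẋ)=(0.184209, 0.965205) → end (x,ẋ)=(0.490356, 0.949125)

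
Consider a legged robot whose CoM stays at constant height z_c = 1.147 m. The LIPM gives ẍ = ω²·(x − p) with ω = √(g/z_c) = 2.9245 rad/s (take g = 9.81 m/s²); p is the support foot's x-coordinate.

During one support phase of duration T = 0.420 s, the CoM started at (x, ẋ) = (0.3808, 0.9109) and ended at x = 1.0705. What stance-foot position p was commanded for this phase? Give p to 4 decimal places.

p = 0.1427

ωT = 2.9245·0.420 = 1.228290; cosh(ωT) = 1.854089, sinh(ωT) = 1.561296
x(T) = p + (x₀−p)·cosh(ωT) + (ẋ₀/ω)·sinh(ωT) ⇒ p·(1 − cosh) = x(T) − x₀·cosh − (ẋ₀/ω)·sinh
numerator   = 1.0705 − (0.3808)·1.854089 − (0.9109/2.9245)·1.561296 = -0.121837
denominator = 1 − 1.854089 = -0.854089
p = -0.121837 / -0.854089 = 0.1427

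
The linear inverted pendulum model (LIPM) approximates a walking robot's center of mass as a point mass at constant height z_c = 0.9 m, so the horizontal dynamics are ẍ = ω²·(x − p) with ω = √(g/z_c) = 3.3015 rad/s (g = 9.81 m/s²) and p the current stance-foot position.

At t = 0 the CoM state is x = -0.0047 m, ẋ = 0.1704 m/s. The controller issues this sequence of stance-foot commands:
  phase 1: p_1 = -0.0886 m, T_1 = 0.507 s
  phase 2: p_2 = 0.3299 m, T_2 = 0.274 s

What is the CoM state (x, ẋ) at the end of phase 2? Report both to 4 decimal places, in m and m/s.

x = 0.6222, ẋ = 1.5162

phase 1: p=-0.0886, T=0.507, ωT=1.673860, cosh=2.760118, sinh=2.572597; start (x,ẋ)=(-0.004700, 0.170400) → end (x,ẋ)=(0.275753, 1.182923)
phase 2: p=0.3299, T=0.274, ωT=0.904611, cosh=1.437835, sinh=1.033136; start (x,ẋ)=(0.275753, 1.182923) → end (x,ẋ)=(0.622217, 1.516158)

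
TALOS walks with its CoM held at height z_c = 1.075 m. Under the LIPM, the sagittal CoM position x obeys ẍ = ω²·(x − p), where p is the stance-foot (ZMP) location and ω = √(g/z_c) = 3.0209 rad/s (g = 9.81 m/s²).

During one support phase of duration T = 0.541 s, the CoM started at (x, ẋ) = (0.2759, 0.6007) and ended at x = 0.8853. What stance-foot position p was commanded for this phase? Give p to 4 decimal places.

p = 0.2041

ωT = 3.0209·0.541 = 1.634307; cosh(ωT) = 2.660496, sinh(ωT) = 2.465408
x(T) = p + (x₀−p)·cosh(ωT) + (ẋ₀/ω)·sinh(ωT) ⇒ p·(1 − cosh) = x(T) − x₀·cosh − (ẋ₀/ω)·sinh
numerator   = 0.8853 − (0.2759)·2.660496 − (0.6007/3.0209)·2.465408 = -0.338972
denominator = 1 − 2.660496 = -1.660496
p = -0.338972 / -1.660496 = 0.2041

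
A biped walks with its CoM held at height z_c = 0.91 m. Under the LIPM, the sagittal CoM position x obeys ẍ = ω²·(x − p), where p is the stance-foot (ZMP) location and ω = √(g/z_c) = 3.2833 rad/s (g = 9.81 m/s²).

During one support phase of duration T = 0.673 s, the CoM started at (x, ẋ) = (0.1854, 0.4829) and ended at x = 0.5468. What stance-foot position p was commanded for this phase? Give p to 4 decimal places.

p = 0.2687

ωT = 3.2833·0.673 = 2.209661; cosh(ωT) = 4.611182, sinh(ωT) = 4.501444
x(T) = p + (x₀−p)·cosh(ωT) + (ẋ₀/ω)·sinh(ωT) ⇒ p·(1 − cosh) = x(T) − x₀·cosh − (ẋ₀/ω)·sinh
numerator   = 0.5468 − (0.1854)·4.611182 − (0.4829/3.2833)·4.501444 = -0.970175
denominator = 1 − 4.611182 = -3.611182
p = -0.970175 / -3.611182 = 0.2687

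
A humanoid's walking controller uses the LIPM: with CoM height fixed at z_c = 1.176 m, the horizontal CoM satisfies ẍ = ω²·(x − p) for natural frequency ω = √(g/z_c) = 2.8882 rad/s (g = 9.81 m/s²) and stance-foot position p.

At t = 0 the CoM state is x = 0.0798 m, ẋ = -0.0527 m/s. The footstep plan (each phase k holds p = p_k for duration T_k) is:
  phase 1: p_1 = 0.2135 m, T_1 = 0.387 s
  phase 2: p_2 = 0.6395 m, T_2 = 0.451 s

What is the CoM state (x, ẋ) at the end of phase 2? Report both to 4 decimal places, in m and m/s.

x = -1.0618, ẋ = -4.5495

phase 1: p=0.2135, T=0.387, ωT=1.117733, cosh=1.692468, sinh=1.365448; start (x,ẋ)=(0.079800, -0.052700) → end (x,ẋ)=(-0.037698, -0.616464)
phase 2: p=0.6395, T=0.451, ωT=1.302578, cosh=1.975300, sinh=1.703469; start (x,ẋ)=(-0.037698, -0.616464) → end (x,ẋ)=(-1.061761, -4.549487)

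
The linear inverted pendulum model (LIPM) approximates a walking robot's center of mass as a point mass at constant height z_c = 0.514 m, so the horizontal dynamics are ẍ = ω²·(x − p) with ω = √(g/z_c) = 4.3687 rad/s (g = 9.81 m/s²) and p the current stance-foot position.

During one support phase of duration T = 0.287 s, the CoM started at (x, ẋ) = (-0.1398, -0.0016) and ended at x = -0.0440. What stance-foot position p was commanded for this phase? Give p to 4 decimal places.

p = -0.2476

ωT = 4.3687·0.287 = 1.253817; cosh(ωT) = 1.894552, sinh(ωT) = 1.609139
x(T) = p + (x₀−p)·cosh(ωT) + (ẋ₀/ω)·sinh(ωT) ⇒ p·(1 − cosh) = x(T) − x₀·cosh − (ẋ₀/ω)·sinh
numerator   = -0.0440 − (-0.1398)·1.894552 − (-0.0016/4.3687)·1.609139 = 0.221448
denominator = 1 − 1.894552 = -0.894552
p = 0.221448 / -0.894552 = -0.2476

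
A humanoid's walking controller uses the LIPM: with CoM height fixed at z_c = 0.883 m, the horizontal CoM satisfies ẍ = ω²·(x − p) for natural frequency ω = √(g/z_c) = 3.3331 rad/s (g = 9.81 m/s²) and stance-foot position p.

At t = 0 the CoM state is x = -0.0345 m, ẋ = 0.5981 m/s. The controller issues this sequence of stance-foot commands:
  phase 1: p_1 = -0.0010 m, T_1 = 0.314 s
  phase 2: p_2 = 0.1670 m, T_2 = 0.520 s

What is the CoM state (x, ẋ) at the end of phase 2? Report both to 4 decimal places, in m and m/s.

x = 0.8462, ẋ = 2.4069

phase 1: p=-0.0010, T=0.314, ωT=1.046593, cosh=1.599532, sinh=1.248400; start (x,ẋ)=(-0.034500, 0.598100) → end (x,ẋ)=(0.169432, 0.817285)
phase 2: p=0.1670, T=0.520, ωT=1.733212, cosh=2.917758, sinh=2.741042; start (x,ẋ)=(0.169432, 0.817285) → end (x,ẋ)=(0.846207, 2.406859)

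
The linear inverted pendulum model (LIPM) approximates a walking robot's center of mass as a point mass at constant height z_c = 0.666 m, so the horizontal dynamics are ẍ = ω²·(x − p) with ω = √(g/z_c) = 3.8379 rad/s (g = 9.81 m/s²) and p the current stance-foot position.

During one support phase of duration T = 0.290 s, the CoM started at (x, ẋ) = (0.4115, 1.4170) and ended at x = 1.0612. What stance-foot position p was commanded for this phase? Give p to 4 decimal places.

ωT = 3.8379·0.290 = 1.112991; cosh(ωT) = 1.686011, sinh(ωT) = 1.357437
x(T) = p + (x₀−p)·cosh(ωT) + (ẋ₀/ω)·sinh(ωT) ⇒ p·(1 − cosh) = x(T) − x₀·cosh − (ẋ₀/ω)·sinh
numerator   = 1.0612 − (0.4115)·1.686011 − (1.4170/3.8379)·1.357437 = -0.133776
denominator = 1 − 1.686011 = -0.686011
p = -0.133776 / -0.686011 = 0.1950

p = 0.1950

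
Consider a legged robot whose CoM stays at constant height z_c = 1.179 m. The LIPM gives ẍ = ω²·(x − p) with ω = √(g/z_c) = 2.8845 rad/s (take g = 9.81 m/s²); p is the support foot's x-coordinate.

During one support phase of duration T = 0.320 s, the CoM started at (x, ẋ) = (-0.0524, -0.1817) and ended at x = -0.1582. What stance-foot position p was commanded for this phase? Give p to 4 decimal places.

p = 0.0330

ωT = 2.8845·0.320 = 0.923040; cosh(ωT) = 1.457120, sinh(ωT) = 1.059810
x(T) = p + (x₀−p)·cosh(ωT) + (ẋ₀/ω)·sinh(ωT) ⇒ p·(1 − cosh) = x(T) − x₀·cosh − (ẋ₀/ω)·sinh
numerator   = -0.1582 − (-0.0524)·1.457120 − (-0.1817/2.8845)·1.059810 = -0.015087
denominator = 1 − 1.457120 = -0.457120
p = -0.015087 / -0.457120 = 0.0330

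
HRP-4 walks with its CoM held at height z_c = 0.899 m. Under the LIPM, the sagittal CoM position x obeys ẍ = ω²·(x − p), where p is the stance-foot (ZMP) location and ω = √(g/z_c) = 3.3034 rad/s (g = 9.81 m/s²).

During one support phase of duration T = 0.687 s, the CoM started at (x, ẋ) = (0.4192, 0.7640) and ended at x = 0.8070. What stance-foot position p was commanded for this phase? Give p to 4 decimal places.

ωT = 3.3034·0.687 = 2.269436; cosh(ωT) = 4.888656, sinh(ωT) = 4.785285
x(T) = p + (x₀−p)·cosh(ωT) + (ẋ₀/ω)·sinh(ωT) ⇒ p·(1 − cosh) = x(T) − x₀·cosh − (ẋ₀/ω)·sinh
numerator   = 0.8070 − (0.4192)·4.888656 − (0.7640/3.3034)·4.785285 = -2.349050
denominator = 1 − 4.888656 = -3.888656
p = -2.349050 / -3.888656 = 0.6041

p = 0.6041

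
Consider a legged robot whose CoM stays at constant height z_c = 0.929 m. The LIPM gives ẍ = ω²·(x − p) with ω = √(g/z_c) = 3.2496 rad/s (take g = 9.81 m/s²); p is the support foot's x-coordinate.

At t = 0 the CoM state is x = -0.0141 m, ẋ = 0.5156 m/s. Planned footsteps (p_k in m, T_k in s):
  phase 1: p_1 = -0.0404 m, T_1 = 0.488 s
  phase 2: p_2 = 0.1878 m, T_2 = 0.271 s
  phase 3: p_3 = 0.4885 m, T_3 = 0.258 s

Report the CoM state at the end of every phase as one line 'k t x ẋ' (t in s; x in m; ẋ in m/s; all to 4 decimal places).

phase 1: p=-0.0404, T=0.488, ωT=1.585805, cosh=2.544001, sinh=2.339218; start (x,ẋ)=(-0.014100, 0.515600) → end (x,ẋ)=(0.397661, 1.511607)
phase 2: p=0.1878, T=0.271, ωT=0.880642, cosh=1.413482, sinh=0.998965; start (x,ẋ)=(0.397661, 1.511607) → end (x,ẋ)=(0.949120, 2.817888)
phase 3: p=0.4885, T=0.258, ωT=0.838397, cosh=1.372530, sinh=0.940127; start (x,ẋ)=(0.949120, 2.817888) → end (x,ẋ)=(1.935945, 5.274846)

1 0.4880 0.3977 1.5116
2 0.7590 0.9491 2.8179
3 1.0170 1.9359 5.2748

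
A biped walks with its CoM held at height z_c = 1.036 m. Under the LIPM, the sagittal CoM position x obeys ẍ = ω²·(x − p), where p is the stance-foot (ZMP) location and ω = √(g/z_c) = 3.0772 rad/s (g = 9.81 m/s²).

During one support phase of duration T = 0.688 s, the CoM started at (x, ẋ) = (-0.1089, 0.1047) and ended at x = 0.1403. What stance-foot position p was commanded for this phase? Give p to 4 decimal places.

ωT = 3.0772·0.688 = 2.117114; cosh(ωT) = 4.213752, sinh(ωT) = 4.093373
x(T) = p + (x₀−p)·cosh(ωT) + (ẋ₀/ω)·sinh(ωT) ⇒ p·(1 − cosh) = x(T) − x₀·cosh − (ẋ₀/ω)·sinh
numerator   = 0.1403 − (-0.1089)·4.213752 − (0.1047/3.0772)·4.093373 = 0.459903
denominator = 1 − 4.213752 = -3.213752
p = 0.459903 / -3.213752 = -0.1431

p = -0.1431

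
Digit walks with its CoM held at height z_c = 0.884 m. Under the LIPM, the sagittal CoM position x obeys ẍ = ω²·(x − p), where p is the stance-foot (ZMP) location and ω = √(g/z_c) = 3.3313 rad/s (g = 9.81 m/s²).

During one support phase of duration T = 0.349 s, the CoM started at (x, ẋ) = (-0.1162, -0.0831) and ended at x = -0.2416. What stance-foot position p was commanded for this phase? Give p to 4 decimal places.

p = 0.0021

ωT = 3.3313·0.349 = 1.162624; cosh(ωT) = 1.755489, sinh(ωT) = 1.442824
x(T) = p + (x₀−p)·cosh(ωT) + (ẋ₀/ω)·sinh(ωT) ⇒ p·(1 − cosh) = x(T) − x₀·cosh − (ẋ₀/ω)·sinh
numerator   = -0.2416 − (-0.1162)·1.755489 − (-0.0831/3.3313)·1.442824 = -0.001621
denominator = 1 − 1.755489 = -0.755489
p = -0.001621 / -0.755489 = 0.0021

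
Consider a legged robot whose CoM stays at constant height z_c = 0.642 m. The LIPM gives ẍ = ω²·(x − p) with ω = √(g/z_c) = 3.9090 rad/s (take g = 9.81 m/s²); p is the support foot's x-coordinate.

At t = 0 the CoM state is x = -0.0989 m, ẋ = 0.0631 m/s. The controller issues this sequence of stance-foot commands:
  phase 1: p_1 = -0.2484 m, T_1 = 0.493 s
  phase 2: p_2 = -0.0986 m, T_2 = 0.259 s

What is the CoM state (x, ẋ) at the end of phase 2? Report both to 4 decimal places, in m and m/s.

x = 1.2375, ẋ = 5.4081

phase 1: p=-0.2484, T=0.493, ωT=1.927137, cosh=3.507689, sinh=3.362125; start (x,ẋ)=(-0.098900, 0.063100) → end (x,ẋ)=(0.330272, 2.186146)
phase 2: p=-0.0986, T=0.259, ωT=1.012431, cosh=1.557809, sinh=1.194475; start (x,ẋ)=(0.330272, 2.186146) → end (x,ẋ)=(1.237522, 5.408086)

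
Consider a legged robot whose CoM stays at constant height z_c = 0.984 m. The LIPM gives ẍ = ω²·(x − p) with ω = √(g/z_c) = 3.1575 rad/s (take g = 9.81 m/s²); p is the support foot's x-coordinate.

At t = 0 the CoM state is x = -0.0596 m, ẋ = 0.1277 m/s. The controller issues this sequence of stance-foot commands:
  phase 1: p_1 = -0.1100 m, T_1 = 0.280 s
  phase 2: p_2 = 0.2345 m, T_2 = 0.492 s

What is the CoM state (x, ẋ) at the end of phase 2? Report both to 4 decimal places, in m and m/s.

phase 1: p=-0.1100, T=0.280, ωT=0.884100, cosh=1.416945, sinh=1.003859; start (x,ẋ)=(-0.059600, 0.127700) → end (x,ẋ)=(0.002014, 0.340696)
phase 2: p=0.2345, T=0.492, ωT=1.553490, cosh=2.469725, sinh=2.258217; start (x,ẋ)=(0.002014, 0.340696) → end (x,ẋ)=(-0.096015, -0.816277)

x = -0.0960, ẋ = -0.8163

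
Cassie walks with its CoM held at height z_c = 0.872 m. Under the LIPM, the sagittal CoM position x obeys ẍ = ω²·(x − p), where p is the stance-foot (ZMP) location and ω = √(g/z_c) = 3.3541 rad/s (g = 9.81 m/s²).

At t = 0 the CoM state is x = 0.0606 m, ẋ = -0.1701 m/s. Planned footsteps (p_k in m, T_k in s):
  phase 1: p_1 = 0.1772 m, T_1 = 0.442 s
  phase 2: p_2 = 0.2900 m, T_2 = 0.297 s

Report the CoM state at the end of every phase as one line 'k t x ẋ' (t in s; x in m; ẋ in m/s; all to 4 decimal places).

phase 1: p=0.1772, T=0.442, ωT=1.482512, cosh=2.315531, sinh=2.088464; start (x,ẋ)=(0.060600, -0.170100) → end (x,ẋ)=(-0.198705, -1.210645)
phase 2: p=0.2900, T=0.297, ωT=0.996168, cosh=1.538588, sinh=1.169296; start (x,ẋ)=(-0.198705, -1.210645) → end (x,ẋ)=(-0.883968, -3.779356)

1 0.4420 -0.1987 -1.2106
2 0.7390 -0.8840 -3.7794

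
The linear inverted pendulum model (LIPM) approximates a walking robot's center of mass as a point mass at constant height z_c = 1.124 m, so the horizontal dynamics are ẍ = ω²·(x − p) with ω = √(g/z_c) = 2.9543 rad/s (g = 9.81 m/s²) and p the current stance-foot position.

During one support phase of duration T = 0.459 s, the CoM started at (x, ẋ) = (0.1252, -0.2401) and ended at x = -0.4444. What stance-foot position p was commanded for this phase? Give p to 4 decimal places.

ωT = 2.9543·0.459 = 1.356024; cosh(ωT) = 2.069207, sinh(ωT) = 1.811524
x(T) = p + (x₀−p)·cosh(ωT) + (ẋ₀/ω)·sinh(ωT) ⇒ p·(1 − cosh) = x(T) − x₀·cosh − (ẋ₀/ω)·sinh
numerator   = -0.4444 − (0.1252)·2.069207 − (-0.2401/2.9543)·1.811524 = -0.556240
denominator = 1 − 2.069207 = -1.069207
p = -0.556240 / -1.069207 = 0.5202

p = 0.5202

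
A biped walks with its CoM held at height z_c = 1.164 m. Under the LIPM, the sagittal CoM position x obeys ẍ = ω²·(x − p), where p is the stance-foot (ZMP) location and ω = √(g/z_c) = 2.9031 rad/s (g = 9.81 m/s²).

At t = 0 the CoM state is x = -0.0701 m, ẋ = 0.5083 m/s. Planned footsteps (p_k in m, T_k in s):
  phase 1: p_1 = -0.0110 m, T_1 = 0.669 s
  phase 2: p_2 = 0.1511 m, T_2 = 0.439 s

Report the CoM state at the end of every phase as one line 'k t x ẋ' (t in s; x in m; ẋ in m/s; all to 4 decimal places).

phase 1: p=-0.0110, T=0.669, ωT=1.942174, cosh=3.558643, sinh=3.415252; start (x,ẋ)=(-0.070100, 0.508300) → end (x,ẋ)=(0.376656, 1.222893)
phase 2: p=0.1511, T=0.439, ωT=1.274461, cosh=1.928177, sinh=1.648596; start (x,ẋ)=(0.376656, 1.222893) → end (x,ẋ)=(1.280461, 3.437474)

1 0.6690 0.3767 1.2229
2 1.1080 1.2805 3.4375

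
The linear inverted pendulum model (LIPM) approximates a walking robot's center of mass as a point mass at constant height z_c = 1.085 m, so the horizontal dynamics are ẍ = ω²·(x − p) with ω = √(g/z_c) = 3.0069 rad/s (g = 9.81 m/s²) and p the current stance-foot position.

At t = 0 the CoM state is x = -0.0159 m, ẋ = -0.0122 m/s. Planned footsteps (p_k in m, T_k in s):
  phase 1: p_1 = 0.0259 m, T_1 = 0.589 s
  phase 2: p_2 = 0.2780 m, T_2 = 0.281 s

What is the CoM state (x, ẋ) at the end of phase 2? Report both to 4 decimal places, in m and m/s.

x = -0.3846, ẋ = -1.6585

phase 1: p=0.0259, T=0.589, ωT=1.771064, cosh=3.023628, sinh=2.853476; start (x,ẋ)=(-0.015900, -0.012200) → end (x,ẋ)=(-0.112065, -0.395537)
phase 2: p=0.2780, T=0.281, ωT=0.844939, cosh=1.378710, sinh=0.949126; start (x,ẋ)=(-0.112065, -0.395537) → end (x,ẋ)=(-0.384638, -1.658548)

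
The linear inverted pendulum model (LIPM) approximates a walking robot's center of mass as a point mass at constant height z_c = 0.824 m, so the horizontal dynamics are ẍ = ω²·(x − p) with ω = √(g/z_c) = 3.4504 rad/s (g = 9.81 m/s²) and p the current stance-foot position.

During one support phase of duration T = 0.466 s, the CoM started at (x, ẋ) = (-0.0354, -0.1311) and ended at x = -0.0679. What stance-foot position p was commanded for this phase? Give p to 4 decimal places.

ωT = 3.4504·0.466 = 1.607886; cosh(ωT) = 2.596279, sinh(ωT) = 2.395969
x(T) = p + (x₀−p)·cosh(ωT) + (ẋ₀/ω)·sinh(ωT) ⇒ p·(1 − cosh) = x(T) − x₀·cosh − (ẋ₀/ω)·sinh
numerator   = -0.0679 − (-0.0354)·2.596279 − (-0.1311/3.4504)·2.395969 = 0.115045
denominator = 1 − 2.596279 = -1.596279
p = 0.115045 / -1.596279 = -0.0721

p = -0.0721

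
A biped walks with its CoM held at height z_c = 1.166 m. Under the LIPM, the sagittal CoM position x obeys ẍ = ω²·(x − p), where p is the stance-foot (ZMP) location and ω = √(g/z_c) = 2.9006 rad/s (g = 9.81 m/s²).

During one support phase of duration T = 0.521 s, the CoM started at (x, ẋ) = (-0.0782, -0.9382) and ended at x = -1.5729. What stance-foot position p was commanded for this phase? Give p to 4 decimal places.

ωT = 2.9006·0.521 = 1.511213; cosh(ωT) = 2.376433, sinh(ωT) = 2.155790
x(T) = p + (x₀−p)·cosh(ωT) + (ẋ₀/ω)·sinh(ωT) ⇒ p·(1 − cosh) = x(T) − x₀·cosh − (ẋ₀/ω)·sinh
numerator   = -1.5729 − (-0.0782)·2.376433 − (-0.9382/2.9006)·2.155790 = -0.689772
denominator = 1 − 2.376433 = -1.376433
p = -0.689772 / -1.376433 = 0.5011

p = 0.5011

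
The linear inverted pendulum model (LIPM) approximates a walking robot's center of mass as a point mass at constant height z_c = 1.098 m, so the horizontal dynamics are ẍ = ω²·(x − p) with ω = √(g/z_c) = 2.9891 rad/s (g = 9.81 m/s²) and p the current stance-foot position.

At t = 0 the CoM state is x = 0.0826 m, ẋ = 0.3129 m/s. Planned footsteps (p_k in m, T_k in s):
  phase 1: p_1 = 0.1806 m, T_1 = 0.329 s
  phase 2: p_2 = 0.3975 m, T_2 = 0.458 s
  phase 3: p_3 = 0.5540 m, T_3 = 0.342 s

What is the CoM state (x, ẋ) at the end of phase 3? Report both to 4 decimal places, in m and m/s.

phase 1: p=0.1806, T=0.329, ωT=0.983414, cosh=1.523800, sinh=1.149768; start (x,ẋ)=(0.082600, 0.312900) → end (x,ẋ)=(0.151626, 0.139993)
phase 2: p=0.3975, T=0.458, ωT=1.369008, cosh=2.092904, sinh=1.838544; start (x,ẋ)=(0.151626, 0.139993) → end (x,ẋ)=(-0.030984, -1.058232)
phase 3: p=0.5540, T=0.342, ωT=1.022272, cosh=1.569640, sinh=1.209863; start (x,ẋ)=(-0.030984, -1.058232) → end (x,ẋ)=(-0.792542, -3.776580)

x = -0.7925, ẋ = -3.7766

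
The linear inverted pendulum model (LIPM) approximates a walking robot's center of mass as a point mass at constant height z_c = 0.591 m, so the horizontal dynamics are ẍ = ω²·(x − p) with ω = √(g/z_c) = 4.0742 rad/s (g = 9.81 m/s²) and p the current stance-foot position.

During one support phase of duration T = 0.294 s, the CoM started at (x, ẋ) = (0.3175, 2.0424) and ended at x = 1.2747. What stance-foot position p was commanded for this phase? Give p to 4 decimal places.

ωT = 4.0742·0.294 = 1.197815; cosh(ωT) = 1.807361, sinh(ωT) = 1.505508
x(T) = p + (x₀−p)·cosh(ωT) + (ẋ₀/ω)·sinh(ωT) ⇒ p·(1 − cosh) = x(T) − x₀·cosh − (ẋ₀/ω)·sinh
numerator   = 1.2747 − (0.3175)·1.807361 − (2.0424/4.0742)·1.505508 = -0.053850
denominator = 1 − 1.807361 = -0.807361
p = -0.053850 / -0.807361 = 0.0667

p = 0.0667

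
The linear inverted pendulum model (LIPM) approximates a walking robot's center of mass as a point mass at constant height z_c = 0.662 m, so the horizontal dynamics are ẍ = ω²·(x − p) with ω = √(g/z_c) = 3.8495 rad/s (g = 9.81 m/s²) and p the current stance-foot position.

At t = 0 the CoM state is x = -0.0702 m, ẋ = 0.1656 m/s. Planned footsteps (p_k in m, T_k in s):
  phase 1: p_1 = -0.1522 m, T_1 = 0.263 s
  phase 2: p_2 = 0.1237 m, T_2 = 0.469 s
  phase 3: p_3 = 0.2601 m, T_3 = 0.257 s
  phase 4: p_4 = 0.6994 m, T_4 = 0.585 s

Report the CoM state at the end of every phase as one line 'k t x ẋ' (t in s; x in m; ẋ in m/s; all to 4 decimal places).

1 0.2630 0.0269 0.6350
2 0.7320 0.3095 0.8811
3 0.9890 0.6010 1.5691
4 1.5740 2.1425 5.7602

phase 1: p=-0.1522, T=0.263, ωT=1.012419, cosh=1.557794, sinh=1.194455; start (x,ẋ)=(-0.070200, 0.165600) → end (x,ẋ)=(0.026923, 0.635011)
phase 2: p=0.1237, T=0.469, ωT=1.805415, cosh=3.123452, sinh=2.959046; start (x,ẋ)=(0.026923, 0.635011) → end (x,ẋ)=(0.309544, 0.881054)
phase 3: p=0.2601, T=0.257, ωT=0.989321, cosh=1.530619, sinh=1.158790; start (x,ẋ)=(0.309544, 0.881054) → end (x,ẋ)=(0.600997, 1.569114)
phase 4: p=0.6994, T=0.585, ωT=2.251957, cosh=4.805760, sinh=4.700567; start (x,ẋ)=(0.600997, 1.569114) → end (x,ẋ)=(2.142523, 5.760209)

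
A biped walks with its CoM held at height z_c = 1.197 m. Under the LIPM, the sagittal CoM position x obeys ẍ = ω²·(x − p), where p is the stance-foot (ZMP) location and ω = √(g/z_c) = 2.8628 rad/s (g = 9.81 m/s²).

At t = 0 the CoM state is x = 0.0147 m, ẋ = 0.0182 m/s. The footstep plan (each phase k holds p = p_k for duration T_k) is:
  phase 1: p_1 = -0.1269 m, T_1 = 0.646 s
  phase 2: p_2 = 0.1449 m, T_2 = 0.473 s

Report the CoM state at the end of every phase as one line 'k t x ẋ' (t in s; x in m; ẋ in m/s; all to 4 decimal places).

1 0.6460 0.3539 1.3156
2 1.1190 1.4074 3.7994

phase 1: p=-0.1269, T=0.646, ωT=1.849369, cosh=3.256571, sinh=3.099235; start (x,ẋ)=(0.014700, 0.018200) → end (x,ẋ)=(0.353934, 1.315614)
phase 2: p=0.1449, T=0.473, ωT=1.354104, cosh=2.065734, sinh=1.807556; start (x,ẋ)=(0.353934, 1.315614) → end (x,ẋ)=(1.407379, 3.799390)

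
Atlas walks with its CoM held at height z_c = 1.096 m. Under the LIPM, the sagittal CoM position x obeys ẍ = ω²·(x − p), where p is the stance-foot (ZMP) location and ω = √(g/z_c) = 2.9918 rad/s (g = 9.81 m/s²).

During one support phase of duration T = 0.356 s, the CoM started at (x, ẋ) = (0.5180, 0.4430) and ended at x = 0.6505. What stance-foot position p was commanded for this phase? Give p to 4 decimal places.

p = 0.6091

ωT = 2.9918·0.356 = 1.065081; cosh(ωT) = 1.622887, sinh(ωT) = 1.278187
x(T) = p + (x₀−p)·cosh(ωT) + (ẋ₀/ω)·sinh(ωT) ⇒ p·(1 − cosh) = x(T) − x₀·cosh − (ẋ₀/ω)·sinh
numerator   = 0.6505 − (0.5180)·1.622887 − (0.4430/2.9918)·1.278187 = -0.379418
denominator = 1 − 1.622887 = -0.622887
p = -0.379418 / -0.622887 = 0.6091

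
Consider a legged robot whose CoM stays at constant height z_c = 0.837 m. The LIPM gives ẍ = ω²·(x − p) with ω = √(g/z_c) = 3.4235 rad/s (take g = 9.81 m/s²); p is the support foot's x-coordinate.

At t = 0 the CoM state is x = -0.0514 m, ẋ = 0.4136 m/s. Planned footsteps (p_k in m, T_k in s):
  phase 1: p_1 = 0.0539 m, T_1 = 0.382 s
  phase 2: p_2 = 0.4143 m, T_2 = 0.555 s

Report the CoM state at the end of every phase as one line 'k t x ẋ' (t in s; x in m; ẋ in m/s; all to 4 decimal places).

1 0.3820 0.0520 0.2029
2 0.9370 -0.6303 -3.3604

phase 1: p=0.0539, T=0.382, ωT=1.307777, cosh=1.984182, sinh=1.713762; start (x,ẋ)=(-0.051400, 0.413600) → end (x,ẋ)=(0.052009, 0.202856)
phase 2: p=0.4143, T=0.555, ωT=1.900043, cosh=3.417870, sinh=3.268308; start (x,ẋ)=(0.052009, 0.202856) → end (x,ẋ)=(-0.630305, -3.360362)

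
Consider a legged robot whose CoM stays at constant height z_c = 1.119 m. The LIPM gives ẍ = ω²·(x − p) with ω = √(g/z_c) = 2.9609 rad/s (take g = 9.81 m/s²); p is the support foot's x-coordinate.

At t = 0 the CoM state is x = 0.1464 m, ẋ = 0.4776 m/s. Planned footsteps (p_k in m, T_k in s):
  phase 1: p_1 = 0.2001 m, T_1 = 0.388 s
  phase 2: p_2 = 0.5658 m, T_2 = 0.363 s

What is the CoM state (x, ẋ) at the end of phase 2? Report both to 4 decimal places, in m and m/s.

phase 1: p=0.2001, T=0.388, ωT=1.148829, cosh=1.735753, sinh=1.418745; start (x,ẋ)=(0.146400, 0.477600) → end (x,ẋ)=(0.335737, 0.603415)
phase 2: p=0.5658, T=0.363, ωT=1.074807, cosh=1.635395, sinh=1.294031; start (x,ẋ)=(0.335737, 0.603415) → end (x,ẋ)=(0.453272, 0.105335)

x = 0.4533, ẋ = 0.1053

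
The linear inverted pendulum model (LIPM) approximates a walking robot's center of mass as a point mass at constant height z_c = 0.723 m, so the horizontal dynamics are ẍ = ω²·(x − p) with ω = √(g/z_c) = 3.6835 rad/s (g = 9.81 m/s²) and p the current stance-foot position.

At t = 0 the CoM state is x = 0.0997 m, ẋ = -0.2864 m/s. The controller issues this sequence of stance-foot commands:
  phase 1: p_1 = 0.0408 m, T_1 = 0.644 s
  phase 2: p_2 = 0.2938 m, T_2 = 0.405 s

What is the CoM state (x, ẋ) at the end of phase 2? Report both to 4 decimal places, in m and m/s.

phase 1: p=0.0408, T=0.644, ωT=2.372174, cosh=5.406976, sinh=5.313698; start (x,ẋ)=(0.099700, -0.286400) → end (x,ẋ)=(-0.053881, -0.395708)
phase 2: p=0.2938, T=0.405, ωT=1.491818, cosh=2.335065, sinh=2.110102; start (x,ẋ)=(-0.053881, -0.395708) → end (x,ẋ)=(-0.744739, -3.626371)

x = -0.7447, ẋ = -3.6264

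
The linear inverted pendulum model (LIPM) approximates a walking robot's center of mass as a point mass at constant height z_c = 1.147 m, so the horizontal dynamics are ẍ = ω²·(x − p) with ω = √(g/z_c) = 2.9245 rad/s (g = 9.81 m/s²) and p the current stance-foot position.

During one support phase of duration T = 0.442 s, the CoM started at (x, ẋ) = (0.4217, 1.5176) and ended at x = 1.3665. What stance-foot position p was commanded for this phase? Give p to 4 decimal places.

p = 0.3476

ωT = 2.9245·0.442 = 1.292629; cosh(ωT) = 1.958449, sinh(ωT) = 1.683901
x(T) = p + (x₀−p)·cosh(ωT) + (ẋ₀/ω)·sinh(ωT) ⇒ p·(1 − cosh) = x(T) − x₀·cosh − (ẋ₀/ω)·sinh
numerator   = 1.3665 − (0.4217)·1.958449 − (1.5176/2.9245)·1.683901 = -0.333198
denominator = 1 − 1.958449 = -0.958449
p = -0.333198 / -0.958449 = 0.3476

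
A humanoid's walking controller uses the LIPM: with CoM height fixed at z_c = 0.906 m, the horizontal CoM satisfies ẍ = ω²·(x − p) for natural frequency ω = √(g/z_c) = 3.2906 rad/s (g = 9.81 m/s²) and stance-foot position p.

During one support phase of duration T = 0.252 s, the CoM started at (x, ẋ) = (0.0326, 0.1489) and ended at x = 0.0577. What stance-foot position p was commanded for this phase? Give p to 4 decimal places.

p = 0.0790

ωT = 3.2906·0.252 = 0.829231; cosh(ωT) = 1.363970, sinh(ωT) = 0.927586
x(T) = p + (x₀−p)·cosh(ωT) + (ẋ₀/ω)·sinh(ωT) ⇒ p·(1 − cosh) = x(T) − x₀·cosh − (ẋ₀/ω)·sinh
numerator   = 0.0577 − (0.0326)·1.363970 − (0.1489/3.2906)·0.927586 = -0.028739
denominator = 1 − 1.363970 = -0.363970
p = -0.028739 / -0.363970 = 0.0790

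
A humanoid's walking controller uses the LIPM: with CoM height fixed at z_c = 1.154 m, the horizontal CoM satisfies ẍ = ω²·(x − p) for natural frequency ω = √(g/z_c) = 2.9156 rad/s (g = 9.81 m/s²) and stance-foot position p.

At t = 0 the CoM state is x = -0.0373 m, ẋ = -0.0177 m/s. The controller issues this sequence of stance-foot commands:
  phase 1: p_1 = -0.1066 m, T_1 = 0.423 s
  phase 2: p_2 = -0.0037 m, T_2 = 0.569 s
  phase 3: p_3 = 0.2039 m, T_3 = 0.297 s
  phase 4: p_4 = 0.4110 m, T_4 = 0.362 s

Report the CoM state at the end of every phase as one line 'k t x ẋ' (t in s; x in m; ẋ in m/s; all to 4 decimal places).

phase 1: p=-0.1066, T=0.423, ωT=1.233299, cosh=1.861932, sinh=1.570602; start (x,ẋ)=(-0.037300, -0.017700) → end (x,ẋ)=(0.012897, 0.284386)
phase 2: p=-0.0037, T=0.569, ωT=1.658976, cosh=2.722132, sinh=2.531798; start (x,ẋ)=(0.012897, 0.284386) → end (x,ẋ)=(0.288429, 0.896650)
phase 3: p=0.2039, T=0.297, ωT=0.865933, cosh=1.398941, sinh=0.978282; start (x,ẋ)=(0.288429, 0.896650) → end (x,ẋ)=(0.623008, 1.495462)
phase 4: p=0.4110, T=0.362, ωT=1.055447, cosh=1.610648, sinh=1.262612; start (x,ẋ)=(0.623008, 1.495462) → end (x,ẋ)=(1.400086, 3.189123)

1 0.4230 0.0129 0.2844
2 0.9920 0.2884 0.8967
3 1.2890 0.6230 1.4955
4 1.6510 1.4001 3.1891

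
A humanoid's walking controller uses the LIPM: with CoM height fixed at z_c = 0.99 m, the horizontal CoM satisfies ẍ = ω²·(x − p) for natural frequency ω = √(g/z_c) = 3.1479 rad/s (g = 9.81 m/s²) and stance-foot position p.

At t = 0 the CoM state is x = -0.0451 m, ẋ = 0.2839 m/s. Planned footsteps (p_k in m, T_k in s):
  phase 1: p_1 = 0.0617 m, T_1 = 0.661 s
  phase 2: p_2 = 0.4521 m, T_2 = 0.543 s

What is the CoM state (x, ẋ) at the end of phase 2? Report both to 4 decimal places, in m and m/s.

x = -1.0316, ẋ = -4.4341

phase 1: p=0.0617, T=0.661, ωT=2.080762, cosh=4.067702, sinh=3.942867; start (x,ẋ)=(-0.045100, 0.283900) → end (x,ẋ)=(-0.017135, -0.170754)
phase 2: p=0.4521, T=0.543, ωT=1.709310, cosh=2.853068, sinh=2.672078; start (x,ẋ)=(-0.017135, -0.170754) → end (x,ẋ)=(-1.031603, -4.434111)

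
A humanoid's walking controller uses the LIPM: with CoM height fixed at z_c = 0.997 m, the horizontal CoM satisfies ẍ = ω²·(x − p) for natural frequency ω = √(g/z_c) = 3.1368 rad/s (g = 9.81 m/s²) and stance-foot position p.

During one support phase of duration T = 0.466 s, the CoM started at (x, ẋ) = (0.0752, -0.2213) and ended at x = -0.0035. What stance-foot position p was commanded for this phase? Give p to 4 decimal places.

ωT = 3.1368·0.466 = 1.461749; cosh(ωT) = 2.272663, sinh(ωT) = 2.040833
x(T) = p + (x₀−p)·cosh(ωT) + (ẋ₀/ω)·sinh(ωT) ⇒ p·(1 − cosh) = x(T) − x₀·cosh − (ẋ₀/ω)·sinh
numerator   = -0.0035 − (0.0752)·2.272663 − (-0.2213/3.1368)·2.040833 = -0.030424
denominator = 1 − 2.272663 = -1.272663
p = -0.030424 / -1.272663 = 0.0239

p = 0.0239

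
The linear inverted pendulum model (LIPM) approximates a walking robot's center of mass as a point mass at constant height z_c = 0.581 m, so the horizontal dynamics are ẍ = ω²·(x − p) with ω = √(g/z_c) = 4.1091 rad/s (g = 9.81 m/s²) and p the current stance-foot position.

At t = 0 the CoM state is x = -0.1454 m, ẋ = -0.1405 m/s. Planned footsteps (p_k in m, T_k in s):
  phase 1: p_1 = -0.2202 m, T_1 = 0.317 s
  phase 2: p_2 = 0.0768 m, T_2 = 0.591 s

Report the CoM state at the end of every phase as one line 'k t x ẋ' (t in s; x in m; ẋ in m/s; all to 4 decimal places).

phase 1: p=-0.2202, T=0.317, ωT=1.302585, cosh=1.975311, sinh=1.703482; start (x,ẋ)=(-0.145400, -0.140500) → end (x,ẋ)=(-0.130693, 0.246052)
phase 2: p=0.0768, T=0.591, ωT=2.428478, cosh=5.714890, sinh=5.626719; start (x,ẋ)=(-0.130693, 0.246052) → end (x,ẋ)=(-0.772072, -3.391230)

1 0.3170 -0.1307 0.2461
2 0.9080 -0.7721 -3.3912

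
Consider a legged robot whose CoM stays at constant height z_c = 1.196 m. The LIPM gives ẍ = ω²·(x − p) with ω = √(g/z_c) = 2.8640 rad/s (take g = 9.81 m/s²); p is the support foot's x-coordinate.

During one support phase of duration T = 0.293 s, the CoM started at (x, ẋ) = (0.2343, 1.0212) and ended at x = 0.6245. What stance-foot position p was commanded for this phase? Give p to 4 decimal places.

p = 0.0880

ωT = 2.8640·0.293 = 0.839152; cosh(ωT) = 1.373240, sinh(ωT) = 0.941163
x(T) = p + (x₀−p)·cosh(ωT) + (ẋ₀/ω)·sinh(ωT) ⇒ p·(1 − cosh) = x(T) − x₀·cosh − (ẋ₀/ω)·sinh
numerator   = 0.6245 − (0.2343)·1.373240 − (1.0212/2.8640)·0.941163 = -0.032835
denominator = 1 − 1.373240 = -0.373240
p = -0.032835 / -0.373240 = 0.0880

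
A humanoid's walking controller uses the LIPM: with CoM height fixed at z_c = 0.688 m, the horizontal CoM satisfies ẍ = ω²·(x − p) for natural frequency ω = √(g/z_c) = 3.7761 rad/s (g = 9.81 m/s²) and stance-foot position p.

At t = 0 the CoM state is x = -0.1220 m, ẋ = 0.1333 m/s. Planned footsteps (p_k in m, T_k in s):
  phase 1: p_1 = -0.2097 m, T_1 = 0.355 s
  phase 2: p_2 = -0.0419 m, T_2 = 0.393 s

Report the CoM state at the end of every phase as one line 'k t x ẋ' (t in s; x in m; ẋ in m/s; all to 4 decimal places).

phase 1: p=-0.2097, T=0.355, ωT=1.340515, cosh=2.041362, sinh=1.779651; start (x,ẋ)=(-0.122000, 0.133300) → end (x,ẋ)=(0.032151, 0.861470)
phase 2: p=-0.0419, T=0.393, ωT=1.484007, cosh=2.318656, sinh=2.091929; start (x,ẋ)=(0.032151, 0.861470) → end (x,ẋ)=(0.607046, 2.582404)

1 0.3550 0.0322 0.8615
2 0.7480 0.6070 2.5824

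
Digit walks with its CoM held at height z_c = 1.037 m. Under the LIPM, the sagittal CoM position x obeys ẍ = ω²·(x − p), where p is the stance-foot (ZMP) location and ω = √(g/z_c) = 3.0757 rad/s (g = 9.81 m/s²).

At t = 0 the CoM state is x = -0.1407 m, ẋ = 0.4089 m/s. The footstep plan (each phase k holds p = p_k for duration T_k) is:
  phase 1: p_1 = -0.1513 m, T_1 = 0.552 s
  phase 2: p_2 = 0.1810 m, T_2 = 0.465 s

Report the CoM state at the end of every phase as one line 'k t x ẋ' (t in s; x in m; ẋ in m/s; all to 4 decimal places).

phase 1: p=-0.1513, T=0.552, ωT=1.697786, cosh=2.822466, sinh=2.639378; start (x,ẋ)=(-0.140700, 0.408900) → end (x,ẋ)=(0.229511, 1.240156)
phase 2: p=0.1810, T=0.465, ωT=1.430200, cosh=2.209399, sinh=1.970138; start (x,ẋ)=(0.229511, 1.240156) → end (x,ẋ)=(1.082562, 3.033956)

1 0.5520 0.2295 1.2402
2 1.0170 1.0826 3.0340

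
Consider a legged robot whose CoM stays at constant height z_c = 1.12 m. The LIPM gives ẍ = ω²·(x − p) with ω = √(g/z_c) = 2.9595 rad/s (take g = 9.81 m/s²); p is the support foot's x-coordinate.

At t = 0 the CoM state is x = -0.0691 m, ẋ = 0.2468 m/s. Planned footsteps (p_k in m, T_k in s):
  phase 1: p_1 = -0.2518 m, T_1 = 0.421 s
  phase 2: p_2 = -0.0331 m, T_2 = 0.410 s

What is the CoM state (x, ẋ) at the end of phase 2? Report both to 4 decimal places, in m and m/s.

phase 1: p=-0.2518, T=0.421, ωT=1.245949, cosh=1.881951, sinh=1.594283; start (x,ẋ)=(-0.069100, 0.246800) → end (x,ẋ)=(0.224984, 1.326495)
phase 2: p=-0.0331, T=0.410, ωT=1.213395, cosh=1.831038, sinh=1.533851; start (x,ẋ)=(0.224984, 1.326495) → end (x,ẋ)=(1.126958, 3.600416)

x = 1.1270, ẋ = 3.6004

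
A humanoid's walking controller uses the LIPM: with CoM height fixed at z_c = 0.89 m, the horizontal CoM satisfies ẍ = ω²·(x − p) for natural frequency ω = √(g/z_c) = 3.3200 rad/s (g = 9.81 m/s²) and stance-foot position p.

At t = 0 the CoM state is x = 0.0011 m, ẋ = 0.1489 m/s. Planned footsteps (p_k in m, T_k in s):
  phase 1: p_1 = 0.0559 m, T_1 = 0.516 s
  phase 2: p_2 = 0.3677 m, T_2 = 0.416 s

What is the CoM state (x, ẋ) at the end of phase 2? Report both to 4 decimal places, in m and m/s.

x = -0.4039, ẋ = -2.2867

phase 1: p=0.0559, T=0.516, ωT=1.713120, cosh=2.863271, sinh=2.682968; start (x,ẋ)=(0.001100, 0.148900) → end (x,ẋ)=(0.019322, -0.061788)
phase 2: p=0.3677, T=0.416, ωT=1.381120, cosh=2.115326, sinh=1.864030; start (x,ẋ)=(0.019322, -0.061788) → end (x,ẋ)=(-0.403924, -2.286663)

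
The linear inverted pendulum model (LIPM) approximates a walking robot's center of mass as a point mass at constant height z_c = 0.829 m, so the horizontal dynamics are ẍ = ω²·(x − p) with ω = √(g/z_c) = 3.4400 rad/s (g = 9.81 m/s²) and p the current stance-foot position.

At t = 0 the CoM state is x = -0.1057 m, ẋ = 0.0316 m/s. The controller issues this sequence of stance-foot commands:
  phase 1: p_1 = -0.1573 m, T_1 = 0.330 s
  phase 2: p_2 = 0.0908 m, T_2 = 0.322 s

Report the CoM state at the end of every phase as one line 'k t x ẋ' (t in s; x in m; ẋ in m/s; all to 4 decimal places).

phase 1: p=-0.1573, T=0.330, ωT=1.135200, cosh=1.716577, sinh=1.395219; start (x,ẋ)=(-0.105700, 0.031600) → end (x,ẋ)=(-0.055908, 0.301901)
phase 2: p=0.0908, T=0.322, ωT=1.107680, cosh=1.678826, sinh=1.348501; start (x,ẋ)=(-0.055908, 0.301901) → end (x,ẋ)=(-0.037150, -0.173717)

1 0.3300 -0.0559 0.3019
2 0.6520 -0.0372 -0.1737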